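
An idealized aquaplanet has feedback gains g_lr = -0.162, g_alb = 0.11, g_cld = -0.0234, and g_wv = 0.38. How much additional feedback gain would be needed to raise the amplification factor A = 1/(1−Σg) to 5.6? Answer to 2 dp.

0.52

Current total gain = 0.3046.
Target gain for A = 5.6: g* = 1 − 1/5.6 = 0.8214.
Additional gain needed = 0.8214 − 0.3046 = 0.52.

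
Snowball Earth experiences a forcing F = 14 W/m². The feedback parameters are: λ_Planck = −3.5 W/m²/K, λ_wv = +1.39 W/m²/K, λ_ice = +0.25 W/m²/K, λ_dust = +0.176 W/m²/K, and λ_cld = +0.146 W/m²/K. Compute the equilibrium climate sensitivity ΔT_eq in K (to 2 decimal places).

9.10 K

Net feedback parameter λ = (−3.5) + (+1.39) + (+0.25) + (+0.176) + (+0.146) = -1.538 W/m²/K.
ΔT = −F/λ = −14/(-1.538) = 9.10 K.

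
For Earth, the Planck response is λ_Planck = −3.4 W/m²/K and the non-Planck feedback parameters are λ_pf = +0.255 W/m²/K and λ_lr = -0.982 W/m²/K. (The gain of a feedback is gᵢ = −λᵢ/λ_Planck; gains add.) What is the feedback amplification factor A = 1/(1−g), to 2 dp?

0.82

Convert to gains: g_pf = 0.255/3.4 = 0.075; g_lr = -0.982/3.4 = -0.2888.
Total gain g = -0.2138.
A = 1/(1 + 0.2138) = 0.82.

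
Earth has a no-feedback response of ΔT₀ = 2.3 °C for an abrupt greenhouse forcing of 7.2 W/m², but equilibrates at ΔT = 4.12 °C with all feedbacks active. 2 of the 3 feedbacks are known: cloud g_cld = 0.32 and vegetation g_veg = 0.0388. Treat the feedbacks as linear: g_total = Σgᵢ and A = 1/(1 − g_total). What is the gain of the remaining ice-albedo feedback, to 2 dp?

Amplification A = ΔT/ΔT₀ = 4.12/2.3 = 1.791.
Total gain g = 1 − 1/A = 1 − 1/1.791 = 0.4417.
Known gains sum to 0.32 + 0.0388 = 0.3588.
g_ice = 0.4417 − 0.3588 = 0.08.

0.08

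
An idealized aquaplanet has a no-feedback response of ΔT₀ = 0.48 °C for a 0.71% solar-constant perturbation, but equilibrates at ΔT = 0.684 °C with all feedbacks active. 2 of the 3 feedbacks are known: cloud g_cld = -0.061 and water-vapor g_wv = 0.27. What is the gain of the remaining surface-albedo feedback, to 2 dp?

0.09

Amplification A = ΔT/ΔT₀ = 0.684/0.48 = 1.425.
Total gain g = 1 − 1/A = 1 − 1/1.425 = 0.2982.
Known gains sum to -0.061 + 0.27 = 0.209.
g_alb = 0.2982 − 0.209 = 0.09.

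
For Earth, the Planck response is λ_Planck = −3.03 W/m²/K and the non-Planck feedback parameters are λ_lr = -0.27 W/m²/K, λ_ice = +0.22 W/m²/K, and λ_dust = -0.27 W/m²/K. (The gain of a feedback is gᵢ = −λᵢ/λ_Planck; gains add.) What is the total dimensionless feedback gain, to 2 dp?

Convert to gains: g_lr = -0.27/3.03 = -0.08911; g_ice = 0.22/3.03 = 0.07261; g_dust = -0.27/3.03 = -0.08911.
Total gain g = -0.10561.

-0.11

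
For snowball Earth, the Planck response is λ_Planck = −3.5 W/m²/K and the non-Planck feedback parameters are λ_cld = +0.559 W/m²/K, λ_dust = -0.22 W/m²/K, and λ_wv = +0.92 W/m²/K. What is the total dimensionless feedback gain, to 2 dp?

Convert to gains: g_cld = 0.559/3.5 = 0.1597; g_dust = -0.22/3.5 = -0.06286; g_wv = 0.92/3.5 = 0.2629.
Total gain g = 0.35974.

0.36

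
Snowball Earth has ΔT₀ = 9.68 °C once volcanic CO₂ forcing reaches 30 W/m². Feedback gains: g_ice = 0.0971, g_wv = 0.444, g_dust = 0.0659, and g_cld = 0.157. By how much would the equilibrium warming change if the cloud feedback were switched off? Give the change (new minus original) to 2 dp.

Original: g = 0.764, ΔT = 9.68/(1−0.764) = 41.0169 °C.
Without cloud: g' = 0.607, ΔT' = 9.68/(1−0.607) = 24.6310 °C.
Change = 24.6310 − 41.0169 = -16.39 °C.

-16.39 °C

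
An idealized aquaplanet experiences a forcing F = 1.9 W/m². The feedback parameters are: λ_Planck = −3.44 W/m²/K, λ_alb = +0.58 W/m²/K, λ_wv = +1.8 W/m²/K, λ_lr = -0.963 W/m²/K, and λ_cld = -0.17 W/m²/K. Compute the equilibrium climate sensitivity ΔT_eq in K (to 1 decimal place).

Net feedback parameter λ = (−3.44) + (+0.58) + (+1.8) + (-0.963) + (-0.17) = -2.193 W/m²/K.
ΔT = −F/λ = −1.9/(-2.193) = 0.9 K.

0.9 K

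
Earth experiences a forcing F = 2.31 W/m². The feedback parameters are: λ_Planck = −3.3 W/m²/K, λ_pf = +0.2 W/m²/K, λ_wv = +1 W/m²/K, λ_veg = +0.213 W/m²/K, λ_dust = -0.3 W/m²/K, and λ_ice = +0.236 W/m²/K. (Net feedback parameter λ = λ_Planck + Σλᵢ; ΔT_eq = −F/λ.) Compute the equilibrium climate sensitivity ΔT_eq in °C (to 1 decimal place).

1.2 °C

Net feedback parameter λ = (−3.3) + (+0.2) + (+1) + (+0.213) + (-0.3) + (+0.236) = -1.951 W/m²/K.
ΔT = −F/λ = −2.31/(-1.951) = 1.2 °C.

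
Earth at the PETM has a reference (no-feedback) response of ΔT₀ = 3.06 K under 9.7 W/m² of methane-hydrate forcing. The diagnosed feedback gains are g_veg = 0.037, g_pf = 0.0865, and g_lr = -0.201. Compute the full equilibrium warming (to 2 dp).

Total gain g = 0.037 + 0.0865 − 0.201 = -0.0775.
Amplification A = 1/(1 + 0.0775) = 0.9281.
ΔT = 3.06 × 0.9281 = 2.84 K.

2.84 K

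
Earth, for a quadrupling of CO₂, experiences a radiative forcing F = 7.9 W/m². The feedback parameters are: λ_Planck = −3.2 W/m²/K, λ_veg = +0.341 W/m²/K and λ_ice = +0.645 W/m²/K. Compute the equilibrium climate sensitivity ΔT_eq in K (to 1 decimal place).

Net feedback parameter λ = (−3.2) + (+0.341) + (+0.645) = -2.214 W/m²/K.
ΔT = −F/λ = −7.9/(-2.214) = 3.6 K.

3.6 K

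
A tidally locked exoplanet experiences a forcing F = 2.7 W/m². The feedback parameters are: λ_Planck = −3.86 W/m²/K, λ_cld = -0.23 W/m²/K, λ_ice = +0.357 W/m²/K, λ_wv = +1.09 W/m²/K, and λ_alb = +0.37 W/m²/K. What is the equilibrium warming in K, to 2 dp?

1.19 K

Net feedback parameter λ = (−3.86) + (-0.23) + (+0.357) + (+1.09) + (+0.37) = -2.273 W/m²/K.
ΔT = −F/λ = −2.7/(-2.273) = 1.19 K.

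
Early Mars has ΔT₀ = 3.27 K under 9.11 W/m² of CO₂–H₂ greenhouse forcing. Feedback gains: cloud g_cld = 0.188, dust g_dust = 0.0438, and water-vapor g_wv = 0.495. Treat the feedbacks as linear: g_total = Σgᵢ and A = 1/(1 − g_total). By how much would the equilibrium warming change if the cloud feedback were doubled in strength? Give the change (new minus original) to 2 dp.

26.41 K

Original: g = 0.7268, ΔT = 3.27/(1−0.7268) = 11.9693 K.
With doubled cloud: g' = 0.9148, ΔT' = 3.27/(1−0.9148) = 38.3803 K.
Change = 38.3803 − 11.9693 = 26.41 K.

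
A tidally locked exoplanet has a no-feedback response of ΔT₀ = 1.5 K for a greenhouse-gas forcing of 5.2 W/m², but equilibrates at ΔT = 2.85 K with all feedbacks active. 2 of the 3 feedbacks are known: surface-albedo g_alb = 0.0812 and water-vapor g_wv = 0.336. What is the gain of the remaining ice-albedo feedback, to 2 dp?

0.06

Amplification A = ΔT/ΔT₀ = 2.85/1.5 = 1.9.
Total gain g = 1 − 1/A = 1 − 1/1.9 = 0.4737.
Known gains sum to 0.0812 + 0.336 = 0.4172.
g_ice = 0.4737 − 0.4172 = 0.06.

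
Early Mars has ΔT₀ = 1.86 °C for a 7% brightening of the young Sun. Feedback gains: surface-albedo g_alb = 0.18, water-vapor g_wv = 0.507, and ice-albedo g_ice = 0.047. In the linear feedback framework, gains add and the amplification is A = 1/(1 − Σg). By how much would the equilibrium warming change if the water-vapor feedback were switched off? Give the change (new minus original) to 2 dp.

Original: g = 0.734, ΔT = 1.86/(1−0.734) = 6.9925 °C.
Without water-vapor: g' = 0.227, ΔT' = 1.86/(1−0.227) = 2.4062 °C.
Change = 2.4062 − 6.9925 = -4.59 °C.

-4.59 °C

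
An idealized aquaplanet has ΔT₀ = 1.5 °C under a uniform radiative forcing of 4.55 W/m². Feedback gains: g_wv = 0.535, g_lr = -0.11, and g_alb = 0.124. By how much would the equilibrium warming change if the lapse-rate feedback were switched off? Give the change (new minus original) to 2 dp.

1.07 °C

Original: g = 0.549, ΔT = 1.5/(1−0.549) = 3.3259 °C.
Without lapse-rate: g' = 0.659, ΔT' = 1.5/(1−0.659) = 4.3988 °C.
Change = 4.3988 − 3.3259 = 1.07 °C.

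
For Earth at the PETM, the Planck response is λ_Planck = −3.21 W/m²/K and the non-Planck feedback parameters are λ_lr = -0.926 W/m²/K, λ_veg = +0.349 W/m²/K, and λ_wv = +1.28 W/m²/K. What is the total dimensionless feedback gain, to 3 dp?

0.219

Convert to gains: g_lr = -0.926/3.21 = -0.2885; g_veg = 0.349/3.21 = 0.1087; g_wv = 1.28/3.21 = 0.3988.
Total gain g = 0.219.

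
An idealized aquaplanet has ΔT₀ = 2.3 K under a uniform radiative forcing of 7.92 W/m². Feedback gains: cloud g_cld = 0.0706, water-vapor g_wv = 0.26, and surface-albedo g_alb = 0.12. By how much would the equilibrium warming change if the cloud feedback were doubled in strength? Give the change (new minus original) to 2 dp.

Original: g = 0.4506, ΔT = 2.3/(1−0.4506) = 4.1864 K.
With doubled cloud: g' = 0.5212, ΔT' = 2.3/(1−0.5212) = 4.8037 K.
Change = 4.8037 − 4.1864 = 0.62 K.

0.62 K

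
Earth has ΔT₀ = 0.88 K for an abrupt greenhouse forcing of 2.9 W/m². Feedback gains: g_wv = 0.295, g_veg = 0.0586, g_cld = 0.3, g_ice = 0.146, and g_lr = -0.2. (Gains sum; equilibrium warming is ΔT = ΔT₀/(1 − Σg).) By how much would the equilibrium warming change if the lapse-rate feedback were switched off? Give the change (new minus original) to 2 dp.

2.19 K

Original: g = 0.5996, ΔT = 0.88/(1−0.5996) = 2.1978 K.
Without lapse-rate: g' = 0.7996, ΔT' = 0.88/(1−0.7996) = 4.3912 K.
Change = 4.3912 − 2.1978 = 2.19 K.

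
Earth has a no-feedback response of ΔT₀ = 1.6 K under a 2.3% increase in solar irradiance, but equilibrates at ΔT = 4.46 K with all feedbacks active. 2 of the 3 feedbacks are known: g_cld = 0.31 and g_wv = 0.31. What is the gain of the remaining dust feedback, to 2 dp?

Amplification A = ΔT/ΔT₀ = 4.46/1.6 = 2.787.
Total gain g = 1 − 1/A = 1 − 1/2.787 = 0.6412.
Known gains sum to 0.31 + 0.31 = 0.62.
g_dust = 0.6412 − 0.62 = 0.02.

0.02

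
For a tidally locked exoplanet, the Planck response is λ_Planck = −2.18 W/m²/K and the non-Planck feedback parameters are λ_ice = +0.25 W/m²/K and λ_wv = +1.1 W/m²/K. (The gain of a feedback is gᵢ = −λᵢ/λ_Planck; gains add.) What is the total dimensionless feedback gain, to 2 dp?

0.62

Convert to gains: g_ice = 0.25/2.18 = 0.1147; g_wv = 1.1/2.18 = 0.5046.
Total gain g = 0.6193.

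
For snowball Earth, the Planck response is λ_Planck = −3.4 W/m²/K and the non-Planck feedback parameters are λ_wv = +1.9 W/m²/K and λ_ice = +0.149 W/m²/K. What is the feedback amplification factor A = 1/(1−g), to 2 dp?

Convert to gains: g_wv = 1.9/3.4 = 0.5588; g_ice = 0.149/3.4 = 0.04382.
Total gain g = 0.60262.
A = 1/(1 − 0.60262) = 2.52.

2.52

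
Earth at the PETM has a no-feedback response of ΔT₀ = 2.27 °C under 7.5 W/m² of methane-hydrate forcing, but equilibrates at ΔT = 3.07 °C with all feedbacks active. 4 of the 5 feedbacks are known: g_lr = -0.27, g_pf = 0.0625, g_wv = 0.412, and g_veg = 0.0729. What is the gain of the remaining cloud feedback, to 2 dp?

Amplification A = ΔT/ΔT₀ = 3.07/2.27 = 1.352.
Total gain g = 1 − 1/A = 1 − 1/1.352 = 0.2604.
Known gains sum to -0.27 + 0.0625 + 0.412 + 0.0729 = 0.2774.
g_cld = 0.2604 − 0.2774 = -0.02.

-0.02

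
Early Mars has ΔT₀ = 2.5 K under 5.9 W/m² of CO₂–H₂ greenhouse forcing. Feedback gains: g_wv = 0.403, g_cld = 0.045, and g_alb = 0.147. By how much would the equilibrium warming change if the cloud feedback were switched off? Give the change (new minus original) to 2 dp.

-0.62 K

Original: g = 0.595, ΔT = 2.5/(1−0.595) = 6.1728 K.
Without cloud: g' = 0.55, ΔT' = 2.5/(1−0.55) = 5.5556 K.
Change = 5.5556 − 6.1728 = -0.62 K.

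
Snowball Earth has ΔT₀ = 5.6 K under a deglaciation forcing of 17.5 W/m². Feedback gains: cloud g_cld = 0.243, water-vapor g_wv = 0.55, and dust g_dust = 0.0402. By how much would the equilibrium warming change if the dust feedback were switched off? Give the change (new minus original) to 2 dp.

-6.52 K

Original: g = 0.8332, ΔT = 5.6/(1−0.8332) = 33.5731 K.
Without dust: g' = 0.793, ΔT' = 5.6/(1−0.793) = 27.0531 K.
Change = 27.0531 − 33.5731 = -6.52 K.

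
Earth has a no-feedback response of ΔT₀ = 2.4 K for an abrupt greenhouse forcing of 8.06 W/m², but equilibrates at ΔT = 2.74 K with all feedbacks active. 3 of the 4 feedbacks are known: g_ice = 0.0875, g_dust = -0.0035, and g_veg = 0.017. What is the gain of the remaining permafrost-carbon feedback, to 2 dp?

0.02

Amplification A = ΔT/ΔT₀ = 2.74/2.4 = 1.142.
Total gain g = 1 − 1/A = 1 − 1/1.142 = 0.1243.
Known gains sum to 0.0875 − 0.0035 + 0.017 = 0.101.
g_pf = 0.1243 − 0.101 = 0.02.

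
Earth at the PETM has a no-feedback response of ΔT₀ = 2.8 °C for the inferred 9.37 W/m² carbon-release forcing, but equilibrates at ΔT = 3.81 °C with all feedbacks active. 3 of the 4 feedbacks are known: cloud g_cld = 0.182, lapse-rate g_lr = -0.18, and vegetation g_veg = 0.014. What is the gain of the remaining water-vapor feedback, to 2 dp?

Amplification A = ΔT/ΔT₀ = 3.81/2.8 = 1.361.
Total gain g = 1 − 1/A = 1 − 1/1.361 = 0.2652.
Known gains sum to 0.182 − 0.18 + 0.014 = 0.016.
g_wv = 0.2652 − 0.016 = 0.25.

0.25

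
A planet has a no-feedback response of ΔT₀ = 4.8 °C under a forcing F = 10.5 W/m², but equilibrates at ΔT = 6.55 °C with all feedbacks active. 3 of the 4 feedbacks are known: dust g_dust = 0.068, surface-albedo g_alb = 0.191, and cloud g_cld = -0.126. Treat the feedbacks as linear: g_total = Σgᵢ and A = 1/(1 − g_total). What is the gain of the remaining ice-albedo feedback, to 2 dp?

0.13

Amplification A = ΔT/ΔT₀ = 6.55/4.8 = 1.365.
Total gain g = 1 − 1/A = 1 − 1/1.365 = 0.2674.
Known gains sum to 0.068 + 0.191 − 0.126 = 0.133.
g_ice = 0.2674 − 0.133 = 0.13.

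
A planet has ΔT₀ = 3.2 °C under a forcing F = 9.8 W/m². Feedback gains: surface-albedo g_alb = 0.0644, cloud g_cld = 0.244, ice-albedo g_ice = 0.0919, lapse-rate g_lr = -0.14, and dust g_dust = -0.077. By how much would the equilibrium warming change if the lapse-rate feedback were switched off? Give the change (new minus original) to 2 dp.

0.81 °C

Original: g = 0.1833, ΔT = 3.2/(1−0.1833) = 3.9182 °C.
Without lapse-rate: g' = 0.3233, ΔT' = 3.2/(1−0.3233) = 4.7288 °C.
Change = 4.7288 − 3.9182 = 0.81 °C.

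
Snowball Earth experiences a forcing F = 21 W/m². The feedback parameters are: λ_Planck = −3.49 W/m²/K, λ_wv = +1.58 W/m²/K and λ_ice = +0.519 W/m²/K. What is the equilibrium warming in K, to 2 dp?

15.10 K

Net feedback parameter λ = (−3.49) + (+1.58) + (+0.519) = -1.391 W/m²/K.
ΔT = −F/λ = −21/(-1.391) = 15.10 K.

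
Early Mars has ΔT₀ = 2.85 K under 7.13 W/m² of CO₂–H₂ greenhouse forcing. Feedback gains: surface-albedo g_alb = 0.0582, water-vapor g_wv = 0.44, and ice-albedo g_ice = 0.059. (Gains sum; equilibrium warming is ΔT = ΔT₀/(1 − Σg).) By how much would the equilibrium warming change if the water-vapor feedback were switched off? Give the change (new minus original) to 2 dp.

Original: g = 0.5572, ΔT = 2.85/(1−0.5572) = 6.4363 K.
Without water-vapor: g' = 0.1172, ΔT' = 2.85/(1−0.1172) = 3.2284 K.
Change = 3.2284 − 6.4363 = -3.21 K.

-3.21 K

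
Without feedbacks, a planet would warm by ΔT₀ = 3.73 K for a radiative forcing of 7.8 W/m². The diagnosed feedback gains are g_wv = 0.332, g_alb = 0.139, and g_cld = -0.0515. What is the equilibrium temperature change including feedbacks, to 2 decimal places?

Total gain g = 0.332 + 0.139 − 0.0515 = 0.4195.
Amplification A = 1/(1 − 0.4195) = 1.723.
ΔT = 3.73 × 1.723 = 6.43 K.

6.43 K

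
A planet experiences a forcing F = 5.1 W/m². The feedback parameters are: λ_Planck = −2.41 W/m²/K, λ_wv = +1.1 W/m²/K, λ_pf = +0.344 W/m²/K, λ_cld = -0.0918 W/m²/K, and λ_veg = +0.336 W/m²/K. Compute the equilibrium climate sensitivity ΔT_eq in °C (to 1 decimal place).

Net feedback parameter λ = (−2.41) + (+1.1) + (+0.344) + (-0.0918) + (+0.336) = -0.7218 W/m²/K.
ΔT = −F/λ = −5.1/(-0.7218) = 7.1 °C.

7.1 °C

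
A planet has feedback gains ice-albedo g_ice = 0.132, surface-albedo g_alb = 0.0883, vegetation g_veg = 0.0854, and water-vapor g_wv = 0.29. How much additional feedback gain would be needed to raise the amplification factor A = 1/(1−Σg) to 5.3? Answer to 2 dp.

Current total gain = 0.5957.
Target gain for A = 5.3: g* = 1 − 1/5.3 = 0.8113.
Additional gain needed = 0.8113 − 0.5957 = 0.22.

0.22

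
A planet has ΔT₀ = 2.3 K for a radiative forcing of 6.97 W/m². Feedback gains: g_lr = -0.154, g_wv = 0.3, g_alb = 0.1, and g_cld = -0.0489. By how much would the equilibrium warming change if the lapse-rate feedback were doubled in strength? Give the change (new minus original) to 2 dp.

Original: g = 0.1971, ΔT = 2.3/(1−0.1971) = 2.8646 K.
With doubled lapse-rate: g' = 0.0431, ΔT' = 2.3/(1−0.0431) = 2.4036 K.
Change = 2.4036 − 2.8646 = -0.46 K.

-0.46 K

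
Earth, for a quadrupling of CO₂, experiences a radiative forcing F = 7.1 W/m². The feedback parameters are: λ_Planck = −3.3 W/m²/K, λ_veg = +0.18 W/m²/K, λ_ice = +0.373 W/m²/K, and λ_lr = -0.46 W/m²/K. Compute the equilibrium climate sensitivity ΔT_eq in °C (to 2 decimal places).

2.21 °C

Net feedback parameter λ = (−3.3) + (+0.18) + (+0.373) + (-0.46) = -3.207 W/m²/K.
ΔT = −F/λ = −7.1/(-3.207) = 2.21 °C.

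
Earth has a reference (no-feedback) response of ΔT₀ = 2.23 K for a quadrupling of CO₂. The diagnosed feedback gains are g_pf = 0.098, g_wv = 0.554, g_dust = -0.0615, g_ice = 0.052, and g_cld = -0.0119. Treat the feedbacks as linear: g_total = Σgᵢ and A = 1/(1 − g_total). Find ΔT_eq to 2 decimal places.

6.04 K

Total gain g = 0.098 + 0.554 − 0.0615 + 0.052 − 0.0119 = 0.6306.
Amplification A = 1/(1 − 0.6306) = 2.707.
ΔT = 2.23 × 2.707 = 6.04 K.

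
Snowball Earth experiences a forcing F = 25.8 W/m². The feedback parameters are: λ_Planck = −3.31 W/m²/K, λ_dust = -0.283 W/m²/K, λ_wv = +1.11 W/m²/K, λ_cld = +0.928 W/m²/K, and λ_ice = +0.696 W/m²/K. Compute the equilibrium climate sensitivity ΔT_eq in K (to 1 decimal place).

30.0 K

Net feedback parameter λ = (−3.31) + (-0.283) + (+1.11) + (+0.928) + (+0.696) = -0.859 W/m²/K.
ΔT = −F/λ = −25.8/(-0.859) = 30.0 K.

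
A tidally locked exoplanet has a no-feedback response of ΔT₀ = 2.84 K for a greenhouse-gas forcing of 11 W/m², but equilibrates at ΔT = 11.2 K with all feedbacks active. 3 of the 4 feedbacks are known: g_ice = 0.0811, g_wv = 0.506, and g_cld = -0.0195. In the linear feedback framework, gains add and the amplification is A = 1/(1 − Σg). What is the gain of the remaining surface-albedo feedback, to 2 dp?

Amplification A = ΔT/ΔT₀ = 11.2/2.84 = 3.944.
Total gain g = 1 − 1/A = 1 − 1/3.944 = 0.7465.
Known gains sum to 0.0811 + 0.506 − 0.0195 = 0.5676.
g_alb = 0.7465 − 0.5676 = 0.18.

0.18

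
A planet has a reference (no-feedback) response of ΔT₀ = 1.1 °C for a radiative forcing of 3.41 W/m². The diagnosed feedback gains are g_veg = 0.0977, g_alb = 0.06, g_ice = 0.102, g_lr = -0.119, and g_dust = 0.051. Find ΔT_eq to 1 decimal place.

1.4 °C

Total gain g = 0.0977 + 0.06 + 0.102 − 0.119 + 0.051 = 0.1917.
Amplification A = 1/(1 − 0.1917) = 1.237.
ΔT = 1.1 × 1.237 = 1.4 °C.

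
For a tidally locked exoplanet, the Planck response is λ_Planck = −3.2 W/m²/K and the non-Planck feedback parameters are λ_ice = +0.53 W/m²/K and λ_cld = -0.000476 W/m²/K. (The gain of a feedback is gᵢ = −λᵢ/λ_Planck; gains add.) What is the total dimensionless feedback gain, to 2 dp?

0.17

Convert to gains: g_ice = 0.53/3.2 = 0.1656; g_cld = -0.000476/3.2 = -0.000149.
Total gain g = 0.165451.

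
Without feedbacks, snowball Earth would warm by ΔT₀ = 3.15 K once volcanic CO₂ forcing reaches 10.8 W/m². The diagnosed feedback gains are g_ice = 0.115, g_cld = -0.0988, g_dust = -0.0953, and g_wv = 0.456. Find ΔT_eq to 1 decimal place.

Total gain g = 0.115 − 0.0988 − 0.0953 + 0.456 = 0.3769.
Amplification A = 1/(1 − 0.3769) = 1.605.
ΔT = 3.15 × 1.605 = 5.1 K.

5.1 K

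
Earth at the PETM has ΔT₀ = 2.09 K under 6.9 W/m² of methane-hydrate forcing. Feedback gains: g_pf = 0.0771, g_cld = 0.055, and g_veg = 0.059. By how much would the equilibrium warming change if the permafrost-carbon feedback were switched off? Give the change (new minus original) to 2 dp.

Original: g = 0.1911, ΔT = 2.09/(1−0.1911) = 2.5838 K.
Without permafrost-carbon: g' = 0.114, ΔT' = 2.09/(1−0.114) = 2.3589 K.
Change = 2.3589 − 2.5838 = -0.22 K.

-0.22 K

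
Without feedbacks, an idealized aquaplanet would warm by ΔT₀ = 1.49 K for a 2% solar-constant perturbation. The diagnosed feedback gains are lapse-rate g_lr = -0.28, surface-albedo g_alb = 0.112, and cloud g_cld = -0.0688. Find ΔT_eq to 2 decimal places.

Total gain g = -0.28 + 0.112 − 0.0688 = -0.2368.
Amplification A = 1/(1 + 0.2368) = 0.8085.
ΔT = 1.49 × 0.8085 = 1.20 K.

1.20 K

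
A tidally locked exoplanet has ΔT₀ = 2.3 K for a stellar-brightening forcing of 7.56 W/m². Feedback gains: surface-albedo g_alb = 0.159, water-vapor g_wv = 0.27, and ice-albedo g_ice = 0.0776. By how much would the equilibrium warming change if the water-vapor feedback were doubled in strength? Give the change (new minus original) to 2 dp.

5.63 K

Original: g = 0.5066, ΔT = 2.3/(1−0.5066) = 4.6615 K.
With doubled water-vapor: g' = 0.7766, ΔT' = 2.3/(1−0.7766) = 10.2954 K.
Change = 10.2954 − 4.6615 = 5.63 K.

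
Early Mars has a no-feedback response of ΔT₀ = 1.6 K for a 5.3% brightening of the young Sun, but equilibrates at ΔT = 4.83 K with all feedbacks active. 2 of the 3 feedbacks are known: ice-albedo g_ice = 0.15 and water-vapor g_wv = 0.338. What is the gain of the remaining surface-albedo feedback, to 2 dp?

0.18

Amplification A = ΔT/ΔT₀ = 4.83/1.6 = 3.019.
Total gain g = 1 − 1/A = 1 − 1/3.019 = 0.6688.
Known gains sum to 0.15 + 0.338 = 0.488.
g_alb = 0.6688 − 0.488 = 0.18.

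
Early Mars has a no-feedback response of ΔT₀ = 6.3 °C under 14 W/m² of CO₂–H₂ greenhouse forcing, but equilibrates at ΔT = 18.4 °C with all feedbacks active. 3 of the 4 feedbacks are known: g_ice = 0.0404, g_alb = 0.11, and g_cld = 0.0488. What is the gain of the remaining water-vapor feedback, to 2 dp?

0.46

Amplification A = ΔT/ΔT₀ = 18.4/6.3 = 2.921.
Total gain g = 1 − 1/A = 1 − 1/2.921 = 0.6577.
Known gains sum to 0.0404 + 0.11 + 0.0488 = 0.1992.
g_wv = 0.6577 − 0.1992 = 0.46.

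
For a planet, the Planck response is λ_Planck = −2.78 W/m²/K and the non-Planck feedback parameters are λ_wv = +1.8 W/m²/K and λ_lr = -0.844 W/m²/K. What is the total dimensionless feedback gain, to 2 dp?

Convert to gains: g_wv = 1.8/2.78 = 0.6475; g_lr = -0.844/2.78 = -0.3036.
Total gain g = 0.3439.

0.34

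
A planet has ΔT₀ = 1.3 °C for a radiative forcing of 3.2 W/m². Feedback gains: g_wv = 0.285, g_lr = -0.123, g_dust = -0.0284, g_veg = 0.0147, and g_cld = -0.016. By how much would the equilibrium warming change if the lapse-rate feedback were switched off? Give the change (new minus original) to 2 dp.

Original: g = 0.1323, ΔT = 1.3/(1−0.1323) = 1.4982 °C.
Without lapse-rate: g' = 0.2553, ΔT' = 1.3/(1−0.2553) = 1.7457 °C.
Change = 1.7457 − 1.4982 = 0.25 °C.

0.25 °C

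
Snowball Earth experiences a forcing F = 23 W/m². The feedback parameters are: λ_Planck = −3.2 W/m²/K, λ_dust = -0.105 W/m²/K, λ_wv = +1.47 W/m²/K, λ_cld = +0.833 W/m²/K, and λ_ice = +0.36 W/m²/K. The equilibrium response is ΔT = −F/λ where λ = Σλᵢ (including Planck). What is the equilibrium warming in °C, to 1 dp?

Net feedback parameter λ = (−3.2) + (-0.105) + (+1.47) + (+0.833) + (+0.36) = -0.642 W/m²/K.
ΔT = −F/λ = −23/(-0.642) = 35.8 °C.

35.8 °C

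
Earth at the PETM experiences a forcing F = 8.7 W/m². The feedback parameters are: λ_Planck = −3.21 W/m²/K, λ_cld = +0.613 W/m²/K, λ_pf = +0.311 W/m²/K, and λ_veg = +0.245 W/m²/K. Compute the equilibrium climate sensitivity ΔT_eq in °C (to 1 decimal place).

4.3 °C

Net feedback parameter λ = (−3.21) + (+0.613) + (+0.311) + (+0.245) = -2.041 W/m²/K.
ΔT = −F/λ = −8.7/(-2.041) = 4.3 °C.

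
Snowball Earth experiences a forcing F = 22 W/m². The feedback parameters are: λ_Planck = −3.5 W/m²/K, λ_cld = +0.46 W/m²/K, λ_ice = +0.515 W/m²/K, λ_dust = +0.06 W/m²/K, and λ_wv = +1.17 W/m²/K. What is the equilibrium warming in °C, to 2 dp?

Net feedback parameter λ = (−3.5) + (+0.46) + (+0.515) + (+0.06) + (+1.17) = -1.295 W/m²/K.
ΔT = −F/λ = −22/(-1.295) = 16.99 °C.

16.99 °C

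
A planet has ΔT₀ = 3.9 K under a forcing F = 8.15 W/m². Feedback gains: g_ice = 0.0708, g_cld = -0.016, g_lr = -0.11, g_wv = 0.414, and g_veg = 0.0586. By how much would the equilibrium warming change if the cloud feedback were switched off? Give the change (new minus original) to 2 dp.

Original: g = 0.4174, ΔT = 3.9/(1−0.4174) = 6.6941 K.
Without cloud: g' = 0.4334, ΔT' = 3.9/(1−0.4334) = 6.8832 K.
Change = 6.8832 − 6.6941 = 0.19 K.

0.19 K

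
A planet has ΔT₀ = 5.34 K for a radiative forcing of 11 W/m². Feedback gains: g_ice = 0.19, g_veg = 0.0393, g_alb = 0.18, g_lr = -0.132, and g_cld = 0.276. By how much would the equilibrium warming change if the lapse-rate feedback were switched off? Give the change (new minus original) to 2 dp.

Original: g = 0.5533, ΔT = 5.34/(1−0.5533) = 11.9543 K.
Without lapse-rate: g' = 0.6853, ΔT' = 5.34/(1−0.6853) = 16.9685 K.
Change = 16.9685 − 11.9543 = 5.01 K.

5.01 K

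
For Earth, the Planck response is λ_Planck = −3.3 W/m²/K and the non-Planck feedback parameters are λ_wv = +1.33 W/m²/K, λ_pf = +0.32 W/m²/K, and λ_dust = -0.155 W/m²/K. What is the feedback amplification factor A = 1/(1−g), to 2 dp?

1.83

Convert to gains: g_wv = 1.33/3.3 = 0.403; g_pf = 0.32/3.3 = 0.09697; g_dust = -0.155/3.3 = -0.04697.
Total gain g = 0.453.
A = 1/(1 − 0.453) = 1.83.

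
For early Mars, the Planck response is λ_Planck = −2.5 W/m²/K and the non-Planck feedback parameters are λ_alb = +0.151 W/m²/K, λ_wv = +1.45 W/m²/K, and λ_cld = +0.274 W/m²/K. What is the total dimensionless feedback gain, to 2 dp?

Convert to gains: g_alb = 0.151/2.5 = 0.0604; g_wv = 1.45/2.5 = 0.58; g_cld = 0.274/2.5 = 0.1096.
Total gain g = 0.75.

0.75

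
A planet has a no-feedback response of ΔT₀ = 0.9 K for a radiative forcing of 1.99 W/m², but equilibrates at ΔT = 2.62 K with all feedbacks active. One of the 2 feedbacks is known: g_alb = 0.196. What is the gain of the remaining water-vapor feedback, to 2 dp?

0.46

Amplification A = ΔT/ΔT₀ = 2.62/0.9 = 2.911.
Total gain g = 1 − 1/A = 1 − 1/2.911 = 0.6565.
The known gain is 0.196.
g_wv = 0.6565 − 0.196 = 0.46.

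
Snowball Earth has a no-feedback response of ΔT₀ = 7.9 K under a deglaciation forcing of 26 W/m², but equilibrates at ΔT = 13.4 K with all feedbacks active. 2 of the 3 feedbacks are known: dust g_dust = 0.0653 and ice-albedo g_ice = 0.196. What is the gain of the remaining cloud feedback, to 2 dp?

0.15

Amplification A = ΔT/ΔT₀ = 13.4/7.9 = 1.696.
Total gain g = 1 − 1/A = 1 − 1/1.696 = 0.4104.
Known gains sum to 0.0653 + 0.196 = 0.2613.
g_cld = 0.4104 − 0.2613 = 0.15.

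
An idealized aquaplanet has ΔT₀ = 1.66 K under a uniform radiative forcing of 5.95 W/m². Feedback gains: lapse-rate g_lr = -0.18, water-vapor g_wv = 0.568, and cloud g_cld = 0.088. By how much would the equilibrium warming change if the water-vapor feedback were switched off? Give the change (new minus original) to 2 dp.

Original: g = 0.476, ΔT = 1.66/(1−0.476) = 3.1679 K.
Without water-vapor: g' = -0.092, ΔT' = 1.66/(1+0.092) = 1.5201 K.
Change = 1.5201 − 3.1679 = -1.65 K.

-1.65 K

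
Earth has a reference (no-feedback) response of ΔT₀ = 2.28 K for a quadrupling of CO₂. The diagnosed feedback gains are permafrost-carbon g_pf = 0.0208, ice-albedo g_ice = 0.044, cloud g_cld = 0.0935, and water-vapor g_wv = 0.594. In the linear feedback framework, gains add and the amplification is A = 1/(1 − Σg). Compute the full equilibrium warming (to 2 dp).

9.20 K

Total gain g = 0.0208 + 0.044 + 0.0935 + 0.594 = 0.7523.
Amplification A = 1/(1 − 0.7523) = 4.037.
ΔT = 2.28 × 4.037 = 9.20 K.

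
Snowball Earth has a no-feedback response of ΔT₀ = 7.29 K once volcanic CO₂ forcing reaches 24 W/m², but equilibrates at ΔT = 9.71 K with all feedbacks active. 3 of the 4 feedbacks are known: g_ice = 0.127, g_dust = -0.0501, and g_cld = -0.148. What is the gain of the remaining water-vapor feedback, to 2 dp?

Amplification A = ΔT/ΔT₀ = 9.71/7.29 = 1.332.
Total gain g = 1 − 1/A = 1 − 1/1.332 = 0.2492.
Known gains sum to 0.127 − 0.0501 − 0.148 = -0.0711.
g_wv = 0.2492 + 0.0711 = 0.32.

0.32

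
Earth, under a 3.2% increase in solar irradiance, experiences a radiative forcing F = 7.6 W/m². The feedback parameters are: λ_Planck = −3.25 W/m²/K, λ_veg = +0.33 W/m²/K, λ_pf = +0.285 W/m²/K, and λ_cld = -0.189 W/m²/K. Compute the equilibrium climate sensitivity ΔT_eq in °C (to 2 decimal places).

2.69 °C

Net feedback parameter λ = (−3.25) + (+0.33) + (+0.285) + (-0.189) = -2.824 W/m²/K.
ΔT = −F/λ = −7.6/(-2.824) = 2.69 °C.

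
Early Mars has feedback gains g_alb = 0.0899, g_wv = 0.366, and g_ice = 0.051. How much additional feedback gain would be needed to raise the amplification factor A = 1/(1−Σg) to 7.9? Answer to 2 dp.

Current total gain = 0.5069.
Target gain for A = 7.9: g* = 1 − 1/7.9 = 0.8734.
Additional gain needed = 0.8734 − 0.5069 = 0.37.

0.37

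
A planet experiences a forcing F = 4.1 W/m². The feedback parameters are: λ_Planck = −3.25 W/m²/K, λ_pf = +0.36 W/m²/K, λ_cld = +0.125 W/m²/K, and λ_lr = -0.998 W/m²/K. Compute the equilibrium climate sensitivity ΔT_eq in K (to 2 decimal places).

Net feedback parameter λ = (−3.25) + (+0.36) + (+0.125) + (-0.998) = -3.763 W/m²/K.
ΔT = −F/λ = −4.1/(-3.763) = 1.09 K.

1.09 K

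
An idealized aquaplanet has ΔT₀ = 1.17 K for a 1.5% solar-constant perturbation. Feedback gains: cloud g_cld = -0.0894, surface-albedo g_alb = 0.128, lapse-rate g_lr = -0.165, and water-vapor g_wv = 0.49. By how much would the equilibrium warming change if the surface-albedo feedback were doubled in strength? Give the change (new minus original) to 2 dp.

Original: g = 0.3636, ΔT = 1.17/(1−0.3636) = 1.8385 K.
With doubled surface-albedo: g' = 0.4916, ΔT' = 1.17/(1−0.4916) = 2.3013 K.
Change = 2.3013 − 1.8385 = 0.46 K.

0.46 K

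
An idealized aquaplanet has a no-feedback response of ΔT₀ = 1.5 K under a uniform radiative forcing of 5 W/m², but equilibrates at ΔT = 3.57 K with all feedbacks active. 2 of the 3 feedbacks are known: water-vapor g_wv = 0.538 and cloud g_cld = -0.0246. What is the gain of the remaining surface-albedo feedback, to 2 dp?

0.07

Amplification A = ΔT/ΔT₀ = 3.57/1.5 = 2.38.
Total gain g = 1 − 1/A = 1 − 1/2.38 = 0.5798.
Known gains sum to 0.538 − 0.0246 = 0.5134.
g_alb = 0.5798 − 0.5134 = 0.07.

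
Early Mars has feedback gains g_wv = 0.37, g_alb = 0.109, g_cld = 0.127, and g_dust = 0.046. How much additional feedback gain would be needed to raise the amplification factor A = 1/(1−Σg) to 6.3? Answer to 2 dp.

0.19

Current total gain = 0.652.
Target gain for A = 6.3: g* = 1 − 1/6.3 = 0.8413.
Additional gain needed = 0.8413 − 0.652 = 0.19.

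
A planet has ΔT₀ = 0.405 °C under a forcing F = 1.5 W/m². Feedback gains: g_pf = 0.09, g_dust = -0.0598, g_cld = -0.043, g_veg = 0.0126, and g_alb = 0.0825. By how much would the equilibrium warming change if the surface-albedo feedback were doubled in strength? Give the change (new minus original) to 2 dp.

0.04 °C

Original: g = 0.0823, ΔT = 0.405/(1−0.0823) = 0.4413 °C.
With doubled surface-albedo: g' = 0.1648, ΔT' = 0.405/(1−0.1648) = 0.4849 °C.
Change = 0.4849 − 0.4413 = 0.04 °C.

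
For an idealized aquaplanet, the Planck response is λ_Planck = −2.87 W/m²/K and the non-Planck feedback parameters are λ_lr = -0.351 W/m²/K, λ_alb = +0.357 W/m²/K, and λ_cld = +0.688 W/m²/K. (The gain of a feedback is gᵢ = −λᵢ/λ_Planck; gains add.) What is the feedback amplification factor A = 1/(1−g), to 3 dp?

Convert to gains: g_lr = -0.351/2.87 = -0.1223; g_alb = 0.357/2.87 = 0.1244; g_cld = 0.688/2.87 = 0.2397.
Total gain g = 0.2418.
A = 1/(1 − 0.2418) = 1.319.

1.319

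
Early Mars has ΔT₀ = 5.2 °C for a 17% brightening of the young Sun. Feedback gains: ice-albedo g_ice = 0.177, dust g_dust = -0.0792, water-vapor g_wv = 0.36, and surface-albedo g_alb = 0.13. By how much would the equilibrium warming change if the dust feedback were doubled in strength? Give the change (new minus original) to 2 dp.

-2.03 °C

Original: g = 0.5878, ΔT = 5.2/(1−0.5878) = 12.6152 °C.
With doubled dust: g' = 0.5086, ΔT' = 5.2/(1−0.5086) = 10.5820 °C.
Change = 10.5820 − 12.6152 = -2.03 °C.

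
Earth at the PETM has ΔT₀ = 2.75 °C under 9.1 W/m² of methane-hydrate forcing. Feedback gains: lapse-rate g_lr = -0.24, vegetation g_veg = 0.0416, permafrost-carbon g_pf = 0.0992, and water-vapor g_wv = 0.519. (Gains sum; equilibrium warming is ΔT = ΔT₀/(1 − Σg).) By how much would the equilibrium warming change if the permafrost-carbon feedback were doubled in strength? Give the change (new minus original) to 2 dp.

0.98 °C

Original: g = 0.4198, ΔT = 2.75/(1−0.4198) = 4.7397 °C.
With doubled permafrost-carbon: g' = 0.519, ΔT' = 2.75/(1−0.519) = 5.7173 °C.
Change = 5.7173 − 4.7397 = 0.98 °C.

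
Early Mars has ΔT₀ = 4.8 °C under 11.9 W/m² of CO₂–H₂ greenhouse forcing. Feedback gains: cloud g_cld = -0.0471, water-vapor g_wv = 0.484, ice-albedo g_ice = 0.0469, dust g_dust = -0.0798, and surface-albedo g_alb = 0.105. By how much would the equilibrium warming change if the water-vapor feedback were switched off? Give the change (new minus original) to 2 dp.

Original: g = 0.509, ΔT = 4.8/(1−0.509) = 9.7760 °C.
Without water-vapor: g' = 0.025, ΔT' = 4.8/(1−0.025) = 4.9231 °C.
Change = 4.9231 − 9.7760 = -4.85 °C.

-4.85 °C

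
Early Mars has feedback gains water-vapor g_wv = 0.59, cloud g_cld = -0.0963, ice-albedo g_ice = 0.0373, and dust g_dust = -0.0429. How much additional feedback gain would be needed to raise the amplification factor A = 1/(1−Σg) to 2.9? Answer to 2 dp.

Current total gain = 0.4881.
Target gain for A = 2.9: g* = 1 − 1/2.9 = 0.6552.
Additional gain needed = 0.6552 − 0.4881 = 0.17.

0.17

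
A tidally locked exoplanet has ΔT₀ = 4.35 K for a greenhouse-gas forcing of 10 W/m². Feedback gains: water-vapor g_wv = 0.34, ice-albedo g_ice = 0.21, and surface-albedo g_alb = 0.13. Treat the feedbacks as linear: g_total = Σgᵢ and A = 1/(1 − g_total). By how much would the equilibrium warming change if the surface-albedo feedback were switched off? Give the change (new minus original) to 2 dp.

-3.93 K

Original: g = 0.68, ΔT = 4.35/(1−0.68) = 13.5938 K.
Without surface-albedo: g' = 0.55, ΔT' = 4.35/(1−0.55) = 9.6667 K.
Change = 9.6667 − 13.5938 = -3.93 K.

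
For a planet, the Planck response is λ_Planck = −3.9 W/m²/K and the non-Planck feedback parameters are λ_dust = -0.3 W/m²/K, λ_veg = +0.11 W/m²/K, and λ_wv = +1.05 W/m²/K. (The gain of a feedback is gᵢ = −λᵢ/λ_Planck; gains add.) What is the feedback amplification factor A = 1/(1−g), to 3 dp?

1.283

Convert to gains: g_dust = -0.3/3.9 = -0.07692; g_veg = 0.11/3.9 = 0.02821; g_wv = 1.05/3.9 = 0.2692.
Total gain g = 0.22049.
A = 1/(1 − 0.22049) = 1.283.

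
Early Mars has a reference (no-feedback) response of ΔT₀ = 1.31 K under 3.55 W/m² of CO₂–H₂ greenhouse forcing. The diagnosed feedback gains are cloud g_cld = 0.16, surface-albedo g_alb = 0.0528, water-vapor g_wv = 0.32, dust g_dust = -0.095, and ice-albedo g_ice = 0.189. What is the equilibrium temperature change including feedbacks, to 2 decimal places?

Total gain g = 0.16 + 0.0528 + 0.32 − 0.095 + 0.189 = 0.6268.
Amplification A = 1/(1 − 0.6268) = 2.68.
ΔT = 1.31 × 2.68 = 3.51 K.

3.51 K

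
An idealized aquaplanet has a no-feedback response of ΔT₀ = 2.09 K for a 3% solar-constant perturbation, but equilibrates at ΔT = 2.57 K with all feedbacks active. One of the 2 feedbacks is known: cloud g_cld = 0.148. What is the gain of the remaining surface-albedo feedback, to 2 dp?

0.04

Amplification A = ΔT/ΔT₀ = 2.57/2.09 = 1.23.
Total gain g = 1 − 1/A = 1 − 1/1.23 = 0.187.
The known gain is 0.148.
g_alb = 0.187 − 0.148 = 0.04.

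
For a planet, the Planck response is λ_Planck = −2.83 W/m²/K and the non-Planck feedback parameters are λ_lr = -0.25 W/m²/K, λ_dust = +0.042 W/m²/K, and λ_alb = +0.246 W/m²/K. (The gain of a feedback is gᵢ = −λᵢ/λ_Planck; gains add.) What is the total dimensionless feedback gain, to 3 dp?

0.013

Convert to gains: g_lr = -0.25/2.83 = -0.08834; g_dust = 0.042/2.83 = 0.01484; g_alb = 0.246/2.83 = 0.08693.
Total gain g = 0.01343.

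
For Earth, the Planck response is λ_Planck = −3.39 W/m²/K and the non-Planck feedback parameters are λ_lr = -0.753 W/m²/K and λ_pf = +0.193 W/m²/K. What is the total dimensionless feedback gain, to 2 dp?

Convert to gains: g_lr = -0.753/3.39 = -0.2221; g_pf = 0.193/3.39 = 0.05693.
Total gain g = -0.16517.

-0.17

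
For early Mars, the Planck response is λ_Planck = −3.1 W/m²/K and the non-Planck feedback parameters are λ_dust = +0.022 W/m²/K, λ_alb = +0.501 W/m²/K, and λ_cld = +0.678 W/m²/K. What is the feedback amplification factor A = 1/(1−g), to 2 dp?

Convert to gains: g_dust = 0.022/3.1 = 0.007097; g_alb = 0.501/3.1 = 0.1616; g_cld = 0.678/3.1 = 0.2187.
Total gain g = 0.387397.
A = 1/(1 − 0.387397) = 1.63.

1.63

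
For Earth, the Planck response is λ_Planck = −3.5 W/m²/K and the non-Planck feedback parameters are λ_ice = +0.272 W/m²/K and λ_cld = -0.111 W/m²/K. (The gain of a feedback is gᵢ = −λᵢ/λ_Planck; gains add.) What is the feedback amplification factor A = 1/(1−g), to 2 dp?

Convert to gains: g_ice = 0.272/3.5 = 0.07771; g_cld = -0.111/3.5 = -0.03171.
Total gain g = 0.046.
A = 1/(1 − 0.046) = 1.05.

1.05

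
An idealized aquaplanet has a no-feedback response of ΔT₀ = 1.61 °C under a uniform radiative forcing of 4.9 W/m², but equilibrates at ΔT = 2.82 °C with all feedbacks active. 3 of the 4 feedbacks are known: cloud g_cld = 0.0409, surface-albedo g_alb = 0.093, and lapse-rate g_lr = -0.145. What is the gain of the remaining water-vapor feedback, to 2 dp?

0.44

Amplification A = ΔT/ΔT₀ = 2.82/1.61 = 1.752.
Total gain g = 1 − 1/A = 1 − 1/1.752 = 0.4292.
Known gains sum to 0.0409 + 0.093 − 0.145 = -0.0111.
g_wv = 0.4292 + 0.0111 = 0.44.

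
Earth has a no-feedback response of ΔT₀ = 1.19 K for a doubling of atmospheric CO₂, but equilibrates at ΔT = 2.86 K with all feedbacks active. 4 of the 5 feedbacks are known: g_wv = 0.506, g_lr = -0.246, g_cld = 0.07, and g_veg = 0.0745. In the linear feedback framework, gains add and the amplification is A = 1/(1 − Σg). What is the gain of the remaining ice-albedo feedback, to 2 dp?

Amplification A = ΔT/ΔT₀ = 2.86/1.19 = 2.403.
Total gain g = 1 − 1/A = 1 − 1/2.403 = 0.5839.
Known gains sum to 0.506 − 0.246 + 0.07 + 0.0745 = 0.4045.
g_ice = 0.5839 − 0.4045 = 0.18.

0.18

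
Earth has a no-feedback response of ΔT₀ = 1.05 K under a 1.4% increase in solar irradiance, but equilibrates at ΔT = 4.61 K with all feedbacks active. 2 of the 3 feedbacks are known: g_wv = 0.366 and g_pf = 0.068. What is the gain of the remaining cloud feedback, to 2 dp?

0.34

Amplification A = ΔT/ΔT₀ = 4.61/1.05 = 4.39.
Total gain g = 1 − 1/A = 1 − 1/4.39 = 0.7722.
Known gains sum to 0.366 + 0.068 = 0.434.
g_cld = 0.7722 − 0.434 = 0.34.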